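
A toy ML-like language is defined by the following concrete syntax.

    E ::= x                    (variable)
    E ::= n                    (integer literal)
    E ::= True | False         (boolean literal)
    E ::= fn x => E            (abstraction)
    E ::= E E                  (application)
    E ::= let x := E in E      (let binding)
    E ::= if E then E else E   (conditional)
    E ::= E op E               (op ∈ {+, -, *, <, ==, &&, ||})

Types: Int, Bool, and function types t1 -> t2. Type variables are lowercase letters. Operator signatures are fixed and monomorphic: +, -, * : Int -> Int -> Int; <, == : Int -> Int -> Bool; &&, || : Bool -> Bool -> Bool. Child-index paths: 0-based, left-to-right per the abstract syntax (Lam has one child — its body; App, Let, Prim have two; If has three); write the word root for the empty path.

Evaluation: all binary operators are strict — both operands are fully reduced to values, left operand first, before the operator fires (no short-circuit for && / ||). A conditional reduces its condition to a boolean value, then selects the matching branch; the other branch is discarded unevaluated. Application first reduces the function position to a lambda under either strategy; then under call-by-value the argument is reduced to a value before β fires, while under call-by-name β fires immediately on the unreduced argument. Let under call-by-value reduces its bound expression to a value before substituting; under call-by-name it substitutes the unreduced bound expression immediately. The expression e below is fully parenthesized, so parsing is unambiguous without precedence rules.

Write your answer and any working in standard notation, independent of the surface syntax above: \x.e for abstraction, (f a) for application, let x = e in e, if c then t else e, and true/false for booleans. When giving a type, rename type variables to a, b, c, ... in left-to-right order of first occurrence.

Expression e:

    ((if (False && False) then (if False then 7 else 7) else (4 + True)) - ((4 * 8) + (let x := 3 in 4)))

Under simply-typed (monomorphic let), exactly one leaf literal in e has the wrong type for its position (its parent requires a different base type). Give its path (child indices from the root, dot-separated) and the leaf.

Working:
  unify Bool ~ Bool
  unify Bool ~ Bool
  unify Bool ~ Bool
  unify Bool ~ Bool
  unify Int ~ Int
  unify Int ~ Int
  unify Bool ~ Int
  FAIL: mismatch Bool ~ Int

Answer: 0.2.1 : true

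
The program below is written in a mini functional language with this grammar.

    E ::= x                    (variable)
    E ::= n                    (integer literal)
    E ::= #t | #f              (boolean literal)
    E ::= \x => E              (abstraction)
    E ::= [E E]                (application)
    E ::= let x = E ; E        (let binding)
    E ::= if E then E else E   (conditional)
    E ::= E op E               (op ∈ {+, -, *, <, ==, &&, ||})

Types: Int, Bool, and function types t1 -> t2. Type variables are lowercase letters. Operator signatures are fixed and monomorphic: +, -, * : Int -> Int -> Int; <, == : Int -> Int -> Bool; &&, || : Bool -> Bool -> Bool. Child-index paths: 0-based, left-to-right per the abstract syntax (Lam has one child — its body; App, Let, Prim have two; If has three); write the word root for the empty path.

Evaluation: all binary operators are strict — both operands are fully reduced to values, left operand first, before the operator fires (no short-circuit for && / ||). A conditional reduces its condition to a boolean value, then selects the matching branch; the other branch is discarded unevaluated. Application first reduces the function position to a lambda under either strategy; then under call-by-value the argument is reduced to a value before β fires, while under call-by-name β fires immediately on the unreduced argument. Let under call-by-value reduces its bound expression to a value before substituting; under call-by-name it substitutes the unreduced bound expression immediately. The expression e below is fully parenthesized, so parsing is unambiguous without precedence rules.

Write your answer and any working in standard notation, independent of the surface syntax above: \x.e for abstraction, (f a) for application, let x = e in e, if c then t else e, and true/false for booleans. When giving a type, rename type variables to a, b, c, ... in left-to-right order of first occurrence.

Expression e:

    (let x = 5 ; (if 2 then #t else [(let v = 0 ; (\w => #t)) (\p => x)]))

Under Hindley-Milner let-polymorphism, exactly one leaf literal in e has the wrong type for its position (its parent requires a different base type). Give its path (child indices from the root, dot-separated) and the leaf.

Answer: 1.0 : 2

Derivation:
let x : Int
  unify Int ~ Bool
  FAIL: mismatch Int ~ Bool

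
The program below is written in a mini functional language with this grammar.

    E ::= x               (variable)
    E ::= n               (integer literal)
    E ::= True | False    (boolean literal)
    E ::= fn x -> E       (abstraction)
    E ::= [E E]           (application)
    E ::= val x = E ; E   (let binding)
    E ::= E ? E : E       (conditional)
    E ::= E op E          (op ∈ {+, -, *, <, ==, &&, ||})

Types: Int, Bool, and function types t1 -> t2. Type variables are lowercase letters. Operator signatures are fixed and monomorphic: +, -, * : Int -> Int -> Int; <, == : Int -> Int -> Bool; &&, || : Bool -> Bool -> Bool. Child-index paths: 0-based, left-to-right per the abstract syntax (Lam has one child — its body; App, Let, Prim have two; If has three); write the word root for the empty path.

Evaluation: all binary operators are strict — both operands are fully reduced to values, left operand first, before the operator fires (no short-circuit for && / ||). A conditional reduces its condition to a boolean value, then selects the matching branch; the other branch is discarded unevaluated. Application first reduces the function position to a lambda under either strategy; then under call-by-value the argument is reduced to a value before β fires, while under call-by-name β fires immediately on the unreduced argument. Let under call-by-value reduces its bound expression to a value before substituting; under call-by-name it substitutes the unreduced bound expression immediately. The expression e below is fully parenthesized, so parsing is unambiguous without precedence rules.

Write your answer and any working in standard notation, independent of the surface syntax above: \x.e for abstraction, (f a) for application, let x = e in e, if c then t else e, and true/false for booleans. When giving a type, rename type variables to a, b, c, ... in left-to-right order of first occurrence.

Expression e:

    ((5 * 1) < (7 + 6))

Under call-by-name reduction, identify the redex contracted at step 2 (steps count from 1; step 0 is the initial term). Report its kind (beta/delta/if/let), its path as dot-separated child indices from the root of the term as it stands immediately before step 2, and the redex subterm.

Answer: delta at 1 : (7 + 6)

Derivation:
step 0: ((5 * 1) < (7 + 6))
step 1: [delta@0] (5 < (7 + 6))
step 2: [delta@1] (5 < 13)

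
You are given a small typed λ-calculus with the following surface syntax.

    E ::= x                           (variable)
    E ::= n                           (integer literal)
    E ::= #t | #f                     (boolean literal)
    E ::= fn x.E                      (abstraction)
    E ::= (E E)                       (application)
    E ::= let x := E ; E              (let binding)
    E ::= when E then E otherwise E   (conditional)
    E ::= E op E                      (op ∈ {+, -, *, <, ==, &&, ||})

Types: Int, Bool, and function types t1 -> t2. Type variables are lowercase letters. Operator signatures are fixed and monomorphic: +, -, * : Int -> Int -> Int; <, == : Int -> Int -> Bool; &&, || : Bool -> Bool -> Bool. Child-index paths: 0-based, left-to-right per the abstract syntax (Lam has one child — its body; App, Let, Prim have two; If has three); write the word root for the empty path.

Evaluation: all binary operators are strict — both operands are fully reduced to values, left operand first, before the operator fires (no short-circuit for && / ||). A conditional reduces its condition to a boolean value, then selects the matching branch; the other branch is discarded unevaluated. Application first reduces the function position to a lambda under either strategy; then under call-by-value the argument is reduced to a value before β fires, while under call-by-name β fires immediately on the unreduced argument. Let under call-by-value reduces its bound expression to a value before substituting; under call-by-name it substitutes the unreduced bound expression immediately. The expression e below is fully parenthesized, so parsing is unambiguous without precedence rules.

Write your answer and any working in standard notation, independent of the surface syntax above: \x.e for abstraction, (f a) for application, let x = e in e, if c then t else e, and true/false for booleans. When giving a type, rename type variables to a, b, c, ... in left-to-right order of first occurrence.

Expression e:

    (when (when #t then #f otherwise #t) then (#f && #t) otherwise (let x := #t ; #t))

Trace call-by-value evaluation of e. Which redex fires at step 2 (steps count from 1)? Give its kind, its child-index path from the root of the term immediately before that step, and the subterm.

Trace:
step 0: (if (if true then false else true) then (false && true) else (let x = true in true))
step 1: [if@0] (if false then (false && true) else (let x = true in true))
step 2: [if@root] (let x = true in true)

Answer: if at root : (if false then (false && true) else (let x = true in true))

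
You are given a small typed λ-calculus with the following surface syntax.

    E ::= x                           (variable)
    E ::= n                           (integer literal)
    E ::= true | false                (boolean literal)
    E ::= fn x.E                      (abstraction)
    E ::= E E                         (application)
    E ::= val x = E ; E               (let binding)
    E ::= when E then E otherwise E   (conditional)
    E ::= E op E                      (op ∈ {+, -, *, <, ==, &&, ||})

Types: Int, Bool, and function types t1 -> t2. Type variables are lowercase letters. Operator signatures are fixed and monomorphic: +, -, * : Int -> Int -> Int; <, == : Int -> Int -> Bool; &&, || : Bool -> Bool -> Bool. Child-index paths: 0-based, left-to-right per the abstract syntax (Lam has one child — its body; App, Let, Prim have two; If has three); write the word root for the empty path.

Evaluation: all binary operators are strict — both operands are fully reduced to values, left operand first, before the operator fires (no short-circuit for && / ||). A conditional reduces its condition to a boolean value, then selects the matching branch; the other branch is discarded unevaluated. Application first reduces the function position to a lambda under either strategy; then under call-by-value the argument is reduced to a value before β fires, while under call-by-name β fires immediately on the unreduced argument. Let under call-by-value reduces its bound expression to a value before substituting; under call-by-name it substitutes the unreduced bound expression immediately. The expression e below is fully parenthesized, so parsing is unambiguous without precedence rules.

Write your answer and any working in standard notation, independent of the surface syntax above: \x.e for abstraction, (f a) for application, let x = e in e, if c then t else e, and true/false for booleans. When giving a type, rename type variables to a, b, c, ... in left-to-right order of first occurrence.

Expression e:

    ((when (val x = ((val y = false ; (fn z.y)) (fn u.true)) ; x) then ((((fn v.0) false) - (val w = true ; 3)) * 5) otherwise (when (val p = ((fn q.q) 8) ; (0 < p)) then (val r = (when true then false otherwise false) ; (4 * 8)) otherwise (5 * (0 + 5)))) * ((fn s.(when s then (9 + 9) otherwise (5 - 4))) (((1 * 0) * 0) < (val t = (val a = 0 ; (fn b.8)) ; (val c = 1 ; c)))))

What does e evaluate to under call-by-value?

Trace:
step 0: ((if (let x = ((let y = false in (\z.y)) (\u.true)) in x) then ((((\v.0) false) - (let w = true in 3)) * 5) else (if (let p = ((\q.q) 8) in (0 < p)) then (let r = (if true then false else false) in (4 * 8)) else (5 * (0 + 5)))) * ((\s.(if s then (9 + 9) else (5 - 4))) (((1 * 0) * 0) < (let t = (let a = 0 in (\b.8)) in (let c = 1 in c)))))
step 1: [let@0.0.0.0] ((if (let x = ((\z.false) (\u.true)) in x) then ((((\v.0) false) - (let w = true in 3)) * 5) else (if (let p = ((\q.q) 8) in (0 < p)) then (let r = (if true then false else false) in (4 * 8)) else (5 * (0 + 5)))) * ((\s.(if s then (9 + 9) else (5 - 4))) (((1 * 0) * 0) < (let t = (let a = 0 in (\b.8)) in (let c = 1 in c)))))
step 2: [beta@0.0.0] ((if (let x = false in x) then ((((\v.0) false) - (let w = true in 3)) * 5) else (if (let p = ((\q.q) 8) in (0 < p)) then (let r = (if true then false else false) in (4 * 8)) else (5 * (0 + 5)))) * ((\s.(if s then (9 + 9) else (5 - 4))) (((1 * 0) * 0) < (let t = (let a = 0 in (\b.8)) in (let c = 1 in c)))))
step 3: [let@0.0] ((if false then ((((\v.0) false) - (let w = true in 3)) * 5) else (if (let p = ((\q.q) 8) in (0 < p)) then (let r = (if true then false else false) in (4 * 8)) else (5 * (0 + 5)))) * ((\s.(if s then (9 + 9) else (5 - 4))) (((1 * 0) * 0) < (let t = (let a = 0 in (\b.8)) in (let c = 1 in c)))))
step 4: [if@0] ((if (let p = ((\q.q) 8) in (0 < p)) then (let r = (if true then false else false) in (4 * 8)) else (5 * (0 + 5))) * ((\s.(if s then (9 + 9) else (5 - 4))) (((1 * 0) * 0) < (let t = (let a = 0 in (\b.8)) in (let c = 1 in c)))))
step 5: [beta@0.0.0] ((if (let p = 8 in (0 < p)) then (let r = (if true then false else false) in (4 * 8)) else (5 * (0 + 5))) * ((\s.(if s then (9 + 9) else (5 - 4))) (((1 * 0) * 0) < (let t = (let a = 0 in (\b.8)) in (let c = 1 in c)))))
step 6: [let@0.0] ((if (0 < 8) then (let r = (if true then false else false) in (4 * 8)) else (5 * (0 + 5))) * ((\s.(if s then (9 + 9) else (5 - 4))) (((1 * 0) * 0) < (let t = (let a = 0 in (\b.8)) in (let c = 1 in c)))))
step 7: [delta@0.0] ((if true then (let r = (if true then false else false) in (4 * 8)) else (5 * (0 + 5))) * ((\s.(if s then (9 + 9) else (5 - 4))) (((1 * 0) * 0) < (let t = (let a = 0 in (\b.8)) in (let c = 1 in c)))))
step 8: [if@0] ((let r = (if true then false else false) in (4 * 8)) * ((\s.(if s then (9 + 9) else (5 - 4))) (((1 * 0) * 0) < (let t = (let a = 0 in (\b.8)) in (let c = 1 in c)))))
step 9: [if@0.0] ((let r = false in (4 * 8)) * ((\s.(if s then (9 + 9) else (5 - 4))) (((1 * 0) * 0) < (let t = (let a = 0 in (\b.8)) in (let c = 1 in c)))))
step 10: [let@0] ((4 * 8) * ((\s.(if s then (9 + 9) else (5 - 4))) (((1 * 0) * 0) < (let t = (let a = 0 in (\b.8)) in (let c = 1 in c)))))
step 11: [delta@0] (32 * ((\s.(if s then (9 + 9) else (5 - 4))) (((1 * 0) * 0) < (let t = (let a = 0 in (\b.8)) in (let c = 1 in c)))))
step 12: [delta@1.1.0.0] (32 * ((\s.(if s then (9 + 9) else (5 - 4))) ((0 * 0) < (let t = (let a = 0 in (\b.8)) in (let c = 1 in c)))))
step 13: [delta@1.1.0] (32 * ((\s.(if s then (9 + 9) else (5 - 4))) (0 < (let t = (let a = 0 in (\b.8)) in (let c = 1 in c)))))
step 14: [let@1.1.1.0] (32 * ((\s.(if s then (9 + 9) else (5 - 4))) (0 < (let t = (\b.8) in (let c = 1 in c)))))
step 15: [let@1.1.1] (32 * ((\s.(if s then (9 + 9) else (5 - 4))) (0 < (let c = 1 in c))))
step 16: [let@1.1.1] (32 * ((\s.(if s then (9 + 9) else (5 - 4))) (0 < 1)))
step 17: [delta@1.1] (32 * ((\s.(if s then (9 + 9) else (5 - 4))) true))
step 18: [beta@1] (32 * (if true then (9 + 9) else (5 - 4)))
step 19: [if@1] (32 * (9 + 9))
step 20: [delta@1] (32 * 18)
step 21: [delta@root] 576

Answer: 576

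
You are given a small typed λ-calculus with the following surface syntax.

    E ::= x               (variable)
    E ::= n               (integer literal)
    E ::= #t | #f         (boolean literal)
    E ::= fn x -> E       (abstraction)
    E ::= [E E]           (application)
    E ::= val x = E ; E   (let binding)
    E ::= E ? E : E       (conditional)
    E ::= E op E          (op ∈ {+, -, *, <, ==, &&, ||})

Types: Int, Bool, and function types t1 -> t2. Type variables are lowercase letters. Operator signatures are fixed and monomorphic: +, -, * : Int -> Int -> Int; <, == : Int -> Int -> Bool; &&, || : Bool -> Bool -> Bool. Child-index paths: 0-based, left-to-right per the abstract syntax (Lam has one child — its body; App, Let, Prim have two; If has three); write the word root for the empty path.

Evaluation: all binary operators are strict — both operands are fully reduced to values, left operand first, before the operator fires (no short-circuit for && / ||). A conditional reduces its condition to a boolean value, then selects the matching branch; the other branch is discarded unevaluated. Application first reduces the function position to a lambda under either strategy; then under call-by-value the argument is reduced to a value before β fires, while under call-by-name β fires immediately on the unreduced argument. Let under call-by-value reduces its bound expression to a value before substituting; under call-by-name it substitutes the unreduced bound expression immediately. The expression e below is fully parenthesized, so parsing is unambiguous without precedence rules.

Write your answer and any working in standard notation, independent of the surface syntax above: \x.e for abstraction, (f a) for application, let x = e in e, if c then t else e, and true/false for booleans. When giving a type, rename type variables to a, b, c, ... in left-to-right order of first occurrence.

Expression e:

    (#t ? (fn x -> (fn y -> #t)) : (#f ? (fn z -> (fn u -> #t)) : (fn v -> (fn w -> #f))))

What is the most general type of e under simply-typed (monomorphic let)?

Working:
  unify Bool ~ Bool
\y._ : b -> Bool
\x._ : a -> b -> Bool
  unify Bool ~ Bool
\u._ : d -> Bool
\z._ : c -> d -> Bool
\w._ : f -> Bool
\v._ : e -> f -> Bool
  unify c -> d -> Bool ~ e -> f -> Bool
  unify c ~ e
  unify d -> Bool ~ f -> Bool
  unify d ~ f
  unify Bool ~ Bool
  unify a -> b -> Bool ~ e -> f -> Bool
  unify a ~ e
  unify b -> Bool ~ f -> Bool
  unify b ~ f
  unify Bool ~ Bool

Answer: a -> b -> Bool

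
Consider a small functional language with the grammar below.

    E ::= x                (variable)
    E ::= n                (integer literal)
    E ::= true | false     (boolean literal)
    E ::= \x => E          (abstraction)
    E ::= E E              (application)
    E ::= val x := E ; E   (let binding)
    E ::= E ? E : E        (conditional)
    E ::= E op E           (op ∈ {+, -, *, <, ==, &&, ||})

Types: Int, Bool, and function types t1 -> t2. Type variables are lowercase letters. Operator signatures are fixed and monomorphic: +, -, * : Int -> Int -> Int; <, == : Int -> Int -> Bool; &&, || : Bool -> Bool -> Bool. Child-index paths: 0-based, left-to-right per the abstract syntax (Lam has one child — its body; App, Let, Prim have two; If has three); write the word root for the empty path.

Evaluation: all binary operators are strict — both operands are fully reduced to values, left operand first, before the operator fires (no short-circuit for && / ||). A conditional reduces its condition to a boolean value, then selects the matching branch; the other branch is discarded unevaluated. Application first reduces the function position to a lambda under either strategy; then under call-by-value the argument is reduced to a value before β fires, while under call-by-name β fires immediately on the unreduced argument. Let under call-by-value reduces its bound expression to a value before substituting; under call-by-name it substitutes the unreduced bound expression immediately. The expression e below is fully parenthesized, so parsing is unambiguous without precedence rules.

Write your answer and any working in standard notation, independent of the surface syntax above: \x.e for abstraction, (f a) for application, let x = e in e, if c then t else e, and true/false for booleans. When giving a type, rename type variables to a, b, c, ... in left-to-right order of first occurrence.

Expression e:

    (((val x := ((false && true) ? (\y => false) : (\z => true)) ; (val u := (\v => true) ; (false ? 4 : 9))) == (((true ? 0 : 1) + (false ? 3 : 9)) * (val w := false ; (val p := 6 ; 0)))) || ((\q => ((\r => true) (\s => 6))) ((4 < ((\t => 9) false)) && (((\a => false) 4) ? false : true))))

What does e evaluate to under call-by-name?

Working:
step 0: (((let x = (if (false && true) then (\y.false) else (\z.true)) in (let u = (\v.true) in (if false then 4 else 9))) == (((if true then 0 else 1) + (if false then 3 else 9)) * (let w = false in (let p = 6 in 0)))) || ((\q.((\r.true) (\s.6))) ((4 < ((\t.9) false)) && (if ((\a.false) 4) then false else true))))
step 1: [let@0.0] (((let u = (\v.true) in (if false then 4 else 9)) == (((if true then 0 else 1) + (if false then 3 else 9)) * (let w = false in (let p = 6 in 0)))) || ((\q.((\r.true) (\s.6))) ((4 < ((\t.9) false)) && (if ((\a.false) 4) then false else true))))
step 2: [let@0.0] (((if false then 4 else 9) == (((if true then 0 else 1) + (if false then 3 else 9)) * (let w = false in (let p = 6 in 0)))) || ((\q.((\r.true) (\s.6))) ((4 < ((\t.9) false)) && (if ((\a.false) 4) then false else true))))
step 3: [if@0.0] ((9 == (((if true then 0 else 1) + (if false then 3 else 9)) * (let w = false in (let p = 6 in 0)))) || ((\q.((\r.true) (\s.6))) ((4 < ((\t.9) false)) && (if ((\a.false) 4) then false else true))))
step 4: [if@0.1.0.0] ((9 == ((0 + (if false then 3 else 9)) * (let w = false in (let p = 6 in 0)))) || ((\q.((\r.true) (\s.6))) ((4 < ((\t.9) false)) && (if ((\a.false) 4) then false else true))))
step 5: [if@0.1.0.1] ((9 == ((0 + 9) * (let w = false in (let p = 6 in 0)))) || ((\q.((\r.true) (\s.6))) ((4 < ((\t.9) false)) && (if ((\a.false) 4) then false else true))))
step 6: [delta@0.1.0] ((9 == (9 * (let w = false in (let p = 6 in 0)))) || ((\q.((\r.true) (\s.6))) ((4 < ((\t.9) false)) && (if ((\a.false) 4) then false else true))))
step 7: [let@0.1.1] ((9 == (9 * (let p = 6 in 0))) || ((\q.((\r.true) (\s.6))) ((4 < ((\t.9) false)) && (if ((\a.false) 4) then false else true))))
step 8: [let@0.1.1] ((9 == (9 * 0)) || ((\q.((\r.true) (\s.6))) ((4 < ((\t.9) false)) && (if ((\a.false) 4) then false else true))))
step 9: [delta@0.1] ((9 == 0) || ((\q.((\r.true) (\s.6))) ((4 < ((\t.9) false)) && (if ((\a.false) 4) then false else true))))
step 10: [delta@0] (false || ((\q.((\r.true) (\s.6))) ((4 < ((\t.9) false)) && (if ((\a.false) 4) then false else true))))
step 11: [beta@1] (false || ((\r.true) (\s.6)))
step 12: [beta@1] (false || true)
step 13: [delta@root] true

Answer: true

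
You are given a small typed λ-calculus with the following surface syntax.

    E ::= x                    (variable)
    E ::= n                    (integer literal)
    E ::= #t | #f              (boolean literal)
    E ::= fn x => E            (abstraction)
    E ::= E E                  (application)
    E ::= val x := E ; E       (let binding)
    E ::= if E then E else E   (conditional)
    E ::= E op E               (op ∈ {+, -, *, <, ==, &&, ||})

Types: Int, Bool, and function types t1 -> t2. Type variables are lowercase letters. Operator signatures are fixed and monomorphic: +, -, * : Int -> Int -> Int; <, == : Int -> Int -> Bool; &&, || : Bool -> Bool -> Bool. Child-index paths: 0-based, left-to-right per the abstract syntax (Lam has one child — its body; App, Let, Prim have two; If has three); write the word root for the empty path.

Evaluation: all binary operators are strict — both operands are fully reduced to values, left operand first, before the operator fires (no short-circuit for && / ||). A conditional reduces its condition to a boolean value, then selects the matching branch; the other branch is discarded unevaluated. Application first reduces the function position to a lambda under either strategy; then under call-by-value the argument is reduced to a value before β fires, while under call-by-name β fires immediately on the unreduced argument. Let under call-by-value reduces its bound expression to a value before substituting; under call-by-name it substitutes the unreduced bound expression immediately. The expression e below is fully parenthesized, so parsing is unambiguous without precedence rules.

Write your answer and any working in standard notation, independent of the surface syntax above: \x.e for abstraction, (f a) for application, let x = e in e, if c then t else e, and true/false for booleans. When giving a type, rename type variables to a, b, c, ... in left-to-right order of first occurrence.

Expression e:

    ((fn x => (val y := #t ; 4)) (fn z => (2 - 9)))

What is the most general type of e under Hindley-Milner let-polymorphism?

Answer: Int

Trace:
let y : Bool
\x._ : a -> Int
  unify Int ~ Int
  unify Int ~ Int
\z._ : b -> Int
  unify a -> Int ~ (b -> Int) -> c
  unify a ~ b -> Int
  unify Int ~ c
_ _ : Int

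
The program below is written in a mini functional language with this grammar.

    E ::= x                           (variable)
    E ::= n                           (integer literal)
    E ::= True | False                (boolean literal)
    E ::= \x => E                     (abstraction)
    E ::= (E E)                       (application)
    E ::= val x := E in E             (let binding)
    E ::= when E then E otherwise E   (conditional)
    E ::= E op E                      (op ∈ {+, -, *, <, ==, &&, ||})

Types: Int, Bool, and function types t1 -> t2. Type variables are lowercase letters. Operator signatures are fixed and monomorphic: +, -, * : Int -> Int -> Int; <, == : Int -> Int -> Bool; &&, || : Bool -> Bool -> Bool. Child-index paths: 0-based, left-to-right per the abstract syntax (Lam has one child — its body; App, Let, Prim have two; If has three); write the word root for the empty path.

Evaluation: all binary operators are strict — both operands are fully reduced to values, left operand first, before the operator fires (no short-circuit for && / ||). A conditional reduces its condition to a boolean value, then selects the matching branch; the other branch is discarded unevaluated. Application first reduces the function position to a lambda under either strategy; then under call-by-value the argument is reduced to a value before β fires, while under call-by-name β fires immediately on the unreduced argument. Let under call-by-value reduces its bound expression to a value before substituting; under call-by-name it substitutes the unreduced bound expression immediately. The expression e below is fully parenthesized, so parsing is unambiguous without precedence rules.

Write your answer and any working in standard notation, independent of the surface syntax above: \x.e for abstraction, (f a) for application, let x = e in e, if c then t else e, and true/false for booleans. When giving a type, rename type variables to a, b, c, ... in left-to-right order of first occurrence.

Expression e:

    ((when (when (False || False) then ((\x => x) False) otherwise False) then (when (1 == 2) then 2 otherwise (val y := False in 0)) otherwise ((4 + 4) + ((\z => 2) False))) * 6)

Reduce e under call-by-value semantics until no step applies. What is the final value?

Answer: 60

Derivation:
step 0: ((if (if (false || false) then ((\x.x) false) else false) then (if (1 == 2) then 2 else (let y = false in 0)) else ((4 + 4) + ((\z.2) false))) * 6)
step 1: [delta@0.0.0] ((if (if false then ((\x.x) false) else false) then (if (1 == 2) then 2 else (let y = false in 0)) else ((4 + 4) + ((\z.2) false))) * 6)
step 2: [if@0.0] ((if false then (if (1 == 2) then 2 else (let y = false in 0)) else ((4 + 4) + ((\z.2) false))) * 6)
step 3: [if@0] (((4 + 4) + ((\z.2) false)) * 6)
step 4: [delta@0.0] ((8 + ((\z.2) false)) * 6)
step 5: [beta@0.1] ((8 + 2) * 6)
step 6: [delta@0] (10 * 6)
step 7: [delta@root] 60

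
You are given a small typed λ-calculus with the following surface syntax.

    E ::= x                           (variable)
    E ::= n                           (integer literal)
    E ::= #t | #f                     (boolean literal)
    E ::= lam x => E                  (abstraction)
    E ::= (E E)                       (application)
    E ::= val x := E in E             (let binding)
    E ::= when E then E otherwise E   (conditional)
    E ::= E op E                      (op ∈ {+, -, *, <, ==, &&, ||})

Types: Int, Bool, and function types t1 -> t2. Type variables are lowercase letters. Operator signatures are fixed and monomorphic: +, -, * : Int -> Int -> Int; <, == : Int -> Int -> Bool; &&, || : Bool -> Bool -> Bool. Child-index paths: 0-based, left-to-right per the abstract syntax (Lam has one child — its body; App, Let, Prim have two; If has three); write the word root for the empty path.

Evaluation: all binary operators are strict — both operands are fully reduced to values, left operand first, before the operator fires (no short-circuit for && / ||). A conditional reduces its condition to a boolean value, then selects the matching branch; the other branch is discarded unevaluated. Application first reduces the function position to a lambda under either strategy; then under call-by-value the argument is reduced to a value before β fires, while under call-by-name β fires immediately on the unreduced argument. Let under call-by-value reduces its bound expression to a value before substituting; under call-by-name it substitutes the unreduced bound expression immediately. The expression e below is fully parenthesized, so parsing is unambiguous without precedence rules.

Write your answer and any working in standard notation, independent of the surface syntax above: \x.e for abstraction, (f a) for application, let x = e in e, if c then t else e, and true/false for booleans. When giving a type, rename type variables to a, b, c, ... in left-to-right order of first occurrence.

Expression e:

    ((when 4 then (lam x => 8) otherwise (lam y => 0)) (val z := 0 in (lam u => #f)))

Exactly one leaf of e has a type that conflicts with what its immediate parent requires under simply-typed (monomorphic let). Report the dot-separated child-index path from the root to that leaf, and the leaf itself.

Working:
  unify Int ~ Bool
  FAIL: mismatch Int ~ Bool

Answer: 0.0 : 4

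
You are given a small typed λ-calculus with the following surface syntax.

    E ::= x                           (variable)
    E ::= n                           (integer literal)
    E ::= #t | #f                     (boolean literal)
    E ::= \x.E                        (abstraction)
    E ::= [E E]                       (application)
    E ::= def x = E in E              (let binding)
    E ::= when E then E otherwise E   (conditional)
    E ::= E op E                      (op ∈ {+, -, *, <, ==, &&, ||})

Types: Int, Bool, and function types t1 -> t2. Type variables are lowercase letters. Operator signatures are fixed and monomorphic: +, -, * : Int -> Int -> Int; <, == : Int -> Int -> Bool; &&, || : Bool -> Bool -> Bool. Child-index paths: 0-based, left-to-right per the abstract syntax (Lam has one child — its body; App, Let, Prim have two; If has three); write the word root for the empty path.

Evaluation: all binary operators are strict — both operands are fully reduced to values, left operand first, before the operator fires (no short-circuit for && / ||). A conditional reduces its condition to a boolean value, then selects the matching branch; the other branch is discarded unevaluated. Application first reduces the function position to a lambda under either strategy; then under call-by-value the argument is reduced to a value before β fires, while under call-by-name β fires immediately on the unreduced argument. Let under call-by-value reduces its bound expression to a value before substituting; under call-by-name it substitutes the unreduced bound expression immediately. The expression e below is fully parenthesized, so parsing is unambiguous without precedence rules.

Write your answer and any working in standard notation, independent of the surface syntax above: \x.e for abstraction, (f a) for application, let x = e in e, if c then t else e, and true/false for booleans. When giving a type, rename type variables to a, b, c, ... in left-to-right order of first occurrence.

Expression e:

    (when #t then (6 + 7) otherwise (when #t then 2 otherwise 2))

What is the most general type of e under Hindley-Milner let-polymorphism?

Working:
  unify Bool ~ Bool
  unify Int ~ Int
  unify Int ~ Int
  unify Bool ~ Bool
  unify Int ~ Int
  unify Int ~ Int

Answer: Int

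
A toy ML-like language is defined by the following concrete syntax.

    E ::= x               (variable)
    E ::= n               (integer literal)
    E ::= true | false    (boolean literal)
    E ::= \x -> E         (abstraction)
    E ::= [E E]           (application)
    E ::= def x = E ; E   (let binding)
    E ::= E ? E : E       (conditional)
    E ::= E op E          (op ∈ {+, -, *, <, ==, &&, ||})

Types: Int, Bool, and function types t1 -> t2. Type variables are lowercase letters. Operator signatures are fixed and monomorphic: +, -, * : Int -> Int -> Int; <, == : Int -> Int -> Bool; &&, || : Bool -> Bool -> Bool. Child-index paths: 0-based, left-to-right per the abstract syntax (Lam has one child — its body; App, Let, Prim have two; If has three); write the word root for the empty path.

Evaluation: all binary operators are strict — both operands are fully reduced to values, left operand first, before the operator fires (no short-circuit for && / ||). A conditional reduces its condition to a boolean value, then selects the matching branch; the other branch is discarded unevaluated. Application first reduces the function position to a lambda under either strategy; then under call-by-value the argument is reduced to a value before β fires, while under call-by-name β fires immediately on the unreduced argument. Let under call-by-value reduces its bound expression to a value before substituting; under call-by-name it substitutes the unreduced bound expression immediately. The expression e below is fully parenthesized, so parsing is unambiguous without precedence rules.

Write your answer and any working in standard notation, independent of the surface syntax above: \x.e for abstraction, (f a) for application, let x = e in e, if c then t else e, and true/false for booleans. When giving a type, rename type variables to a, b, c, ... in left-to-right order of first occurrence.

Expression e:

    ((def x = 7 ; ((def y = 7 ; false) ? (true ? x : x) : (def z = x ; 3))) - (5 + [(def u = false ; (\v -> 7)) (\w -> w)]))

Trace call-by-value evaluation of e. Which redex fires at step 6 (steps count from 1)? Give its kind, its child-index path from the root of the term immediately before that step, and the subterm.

Trace:
step 0: ((let x = 7 in (if (let y = 7 in false) then (if true then x else x) else (let z = x in 3))) - (5 + ((let u = false in (\v.7)) (\w.w))))
step 1: [let@0] ((if (let y = 7 in false) then (if true then 7 else 7) else (let z = 7 in 3)) - (5 + ((let u = false in (\v.7)) (\w.w))))
step 2: [let@0.0] ((if false then (if true then 7 else 7) else (let z = 7 in 3)) - (5 + ((let u = false in (\v.7)) (\w.w))))
step 3: [if@0] ((let z = 7 in 3) - (5 + ((let u = false in (\v.7)) (\w.w))))
step 4: [let@0] (3 - (5 + ((let u = false in (\v.7)) (\w.w))))
step 5: [let@1.1.0] (3 - (5 + ((\v.7) (\w.w))))
step 6: [beta@1.1] (3 - (5 + 7))

Answer: beta at 1.1 : ((\v.7) (\w.w))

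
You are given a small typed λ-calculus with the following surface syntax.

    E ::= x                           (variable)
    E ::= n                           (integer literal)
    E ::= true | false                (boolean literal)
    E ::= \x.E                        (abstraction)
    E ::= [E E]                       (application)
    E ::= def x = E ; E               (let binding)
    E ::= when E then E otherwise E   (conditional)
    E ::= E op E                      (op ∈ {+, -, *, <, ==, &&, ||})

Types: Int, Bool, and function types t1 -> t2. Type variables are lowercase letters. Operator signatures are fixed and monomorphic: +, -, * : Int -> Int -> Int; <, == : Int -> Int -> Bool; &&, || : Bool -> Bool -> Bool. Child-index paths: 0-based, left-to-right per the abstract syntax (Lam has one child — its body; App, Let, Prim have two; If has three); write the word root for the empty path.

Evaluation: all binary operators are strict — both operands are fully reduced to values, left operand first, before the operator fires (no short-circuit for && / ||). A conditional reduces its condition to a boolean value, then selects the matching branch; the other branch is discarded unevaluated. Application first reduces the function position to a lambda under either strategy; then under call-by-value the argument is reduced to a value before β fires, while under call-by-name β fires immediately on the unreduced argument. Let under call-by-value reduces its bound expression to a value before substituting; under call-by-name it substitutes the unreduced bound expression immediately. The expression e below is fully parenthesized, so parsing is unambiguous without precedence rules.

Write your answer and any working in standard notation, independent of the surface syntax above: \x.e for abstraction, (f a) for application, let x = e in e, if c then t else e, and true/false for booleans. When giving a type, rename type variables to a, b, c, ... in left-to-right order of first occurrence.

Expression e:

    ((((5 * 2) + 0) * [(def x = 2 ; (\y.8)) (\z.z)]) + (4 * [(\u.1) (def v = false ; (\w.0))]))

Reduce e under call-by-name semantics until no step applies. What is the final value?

Trace:
step 0: ((((5 * 2) + 0) * ((let x = 2 in (\y.8)) (\z.z))) + (4 * ((\u.1) (let v = false in (\w.0)))))
step 1: [delta@0.0.0] (((10 + 0) * ((let x = 2 in (\y.8)) (\z.z))) + (4 * ((\u.1) (let v = false in (\w.0)))))
step 2: [delta@0.0] ((10 * ((let x = 2 in (\y.8)) (\z.z))) + (4 * ((\u.1) (let v = false in (\w.0)))))
step 3: [let@0.1.0] ((10 * ((\y.8) (\z.z))) + (4 * ((\u.1) (let v = false in (\w.0)))))
step 4: [beta@0.1] ((10 * 8) + (4 * ((\u.1) (let v = false in (\w.0)))))
step 5: [delta@0] (80 + (4 * ((\u.1) (let v = false in (\w.0)))))
step 6: [beta@1.1] (80 + (4 * 1))
step 7: [delta@1] (80 + 4)
step 8: [delta@root] 84

Answer: 84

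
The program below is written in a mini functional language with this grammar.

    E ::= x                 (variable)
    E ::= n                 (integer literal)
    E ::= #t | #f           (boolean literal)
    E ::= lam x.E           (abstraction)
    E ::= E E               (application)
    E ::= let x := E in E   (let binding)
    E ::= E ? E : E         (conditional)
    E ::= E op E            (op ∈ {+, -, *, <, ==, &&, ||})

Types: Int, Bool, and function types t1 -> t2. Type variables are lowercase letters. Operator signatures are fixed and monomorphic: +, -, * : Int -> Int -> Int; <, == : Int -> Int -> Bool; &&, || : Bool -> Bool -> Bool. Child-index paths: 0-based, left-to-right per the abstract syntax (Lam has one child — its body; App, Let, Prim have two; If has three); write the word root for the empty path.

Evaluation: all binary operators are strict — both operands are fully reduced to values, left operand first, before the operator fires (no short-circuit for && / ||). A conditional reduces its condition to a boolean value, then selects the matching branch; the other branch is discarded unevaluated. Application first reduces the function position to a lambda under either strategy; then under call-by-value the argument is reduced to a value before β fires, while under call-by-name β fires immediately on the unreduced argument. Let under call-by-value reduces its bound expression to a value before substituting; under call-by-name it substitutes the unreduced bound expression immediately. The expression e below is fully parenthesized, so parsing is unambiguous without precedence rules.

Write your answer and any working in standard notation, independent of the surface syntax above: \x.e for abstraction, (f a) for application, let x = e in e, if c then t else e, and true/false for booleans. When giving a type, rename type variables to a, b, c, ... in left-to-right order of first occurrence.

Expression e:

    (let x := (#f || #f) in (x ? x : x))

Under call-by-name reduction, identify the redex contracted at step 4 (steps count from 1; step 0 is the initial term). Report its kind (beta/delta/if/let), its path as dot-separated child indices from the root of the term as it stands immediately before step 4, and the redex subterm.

Derivation:
step 0: (let x = (false || false) in (if x then x else x))
step 1: [let@root] (if (false || false) then (false || false) else (false || false))
step 2: [delta@0] (if false then (false || false) else (false || false))
step 3: [if@root] (false || false)
step 4: [delta@root] false

Answer: delta at root : (false || false)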